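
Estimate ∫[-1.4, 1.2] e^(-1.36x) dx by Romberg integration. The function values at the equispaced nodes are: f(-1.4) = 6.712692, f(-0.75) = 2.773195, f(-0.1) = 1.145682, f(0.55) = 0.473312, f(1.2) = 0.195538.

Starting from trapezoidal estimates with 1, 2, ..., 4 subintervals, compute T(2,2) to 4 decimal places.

4.7954

T(0,0) (trapezoid, 1 panel, h=2.6000): 8.980699
T(1,0) (trapezoid, 2 panels, h=1.3000): 5.979736
T(2,0) (trapezoid, 4 panels, h=0.6500): 5.100098
T(1,1) = 5.979736 + (5.979736 − 8.980699)/3 = 4.979415
T(2,1) = 5.100098 + (5.100098 − 5.979736)/3 = 4.806885
T(2,2) = 4.806885 + (4.806885 − 4.979415)/15 = 4.795383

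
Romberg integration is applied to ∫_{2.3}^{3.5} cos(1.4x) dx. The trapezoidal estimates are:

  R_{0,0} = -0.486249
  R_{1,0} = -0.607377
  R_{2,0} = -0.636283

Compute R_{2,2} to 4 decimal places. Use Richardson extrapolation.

-0.6458

R_{1,1} = (4·(-0.607377) − (-0.486249)) / 3 = -0.647753
R_{2,1} = -0.636283 + (-0.636283 − (-0.607377))/3 = -0.645918
R_{2,2} = -0.645918 + (-0.645918 − (-0.647753))/15 = -0.645796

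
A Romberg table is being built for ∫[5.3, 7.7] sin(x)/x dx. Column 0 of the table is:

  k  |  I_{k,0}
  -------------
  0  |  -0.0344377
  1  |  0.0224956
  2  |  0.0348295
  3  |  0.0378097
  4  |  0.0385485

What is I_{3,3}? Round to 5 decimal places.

Richardson extrapolation on the trapezoidal column (denominator 4−1=3):
I_{1,1} = (4·0.0224956 − (-0.0344377)) / 3 = 0.0414734
I_{2,1} = 0.0348295 + (0.0348295 − 0.0224956)/3 = 0.0389408
I_{3,1} = 0.0378097 + (0.0378097 − 0.0348295)/3 = 0.0388031
I_{2,2} = 0.0389408 + (0.0389408 − 0.0414734)/15 = 0.0387720
I_{3,2} = (16·0.0388031 − 0.0389408) / 15 = 0.0387939
I_{3,3} = (64·0.0387939 − 0.0387720) / 63 = 0.0387942

0.03879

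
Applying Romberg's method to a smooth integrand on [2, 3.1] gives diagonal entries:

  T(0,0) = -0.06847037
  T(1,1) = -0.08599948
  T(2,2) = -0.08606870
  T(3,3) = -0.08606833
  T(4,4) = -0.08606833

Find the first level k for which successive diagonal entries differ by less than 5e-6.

|T(1,1) − T(0,0)| = 0.01752911 ≥ 5e-6
|T(2,2) − T(1,1)| = 0.00006922 ≥ 5e-6
|T(3,3) − T(2,2)| = 0.00000037 < 5e-6

k = 3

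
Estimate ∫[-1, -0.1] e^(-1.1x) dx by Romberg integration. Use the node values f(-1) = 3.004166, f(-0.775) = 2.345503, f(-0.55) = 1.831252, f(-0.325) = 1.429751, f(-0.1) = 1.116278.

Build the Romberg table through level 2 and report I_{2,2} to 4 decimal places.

1.7163

I_{0,0} (trapezoid, 1 panel, h=0.9000): 1.854200
I_{1,0} (trapezoid, 2 panels, h=0.4500): 1.751163
I_{2,0} (trapezoid, 4 panels, h=0.2250): 1.725014
I_{1,1} = 1.751163 + (1.751163 − 1.854200)/3 = 1.716817
I_{2,1} = 1.725014 + (1.725014 − 1.751163)/3 = 1.716298
I_{2,2} = 1.716298 + (1.716298 − 1.716817)/15 = 1.716263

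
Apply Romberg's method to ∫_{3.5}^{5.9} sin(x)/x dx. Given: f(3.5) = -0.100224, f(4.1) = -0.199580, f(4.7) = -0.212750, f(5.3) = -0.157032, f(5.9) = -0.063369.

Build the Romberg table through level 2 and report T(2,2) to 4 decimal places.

-0.4029

T(0,0) (trapezoid, 1 panel, h=2.4000): -0.196312
T(1,0) (trapezoid, 2 panels, h=1.2000): -0.353456
T(2,0) (trapezoid, 4 panels, h=0.6000): -0.390695
T(1,1) = -0.353456 + (-0.353456 − (-0.196312))/3 = -0.405837
T(2,1) = -0.390695 + (-0.390695 − (-0.353456))/3 = -0.403108
T(2,2) = -0.403108 + (-0.403108 − (-0.405837))/15 = -0.402926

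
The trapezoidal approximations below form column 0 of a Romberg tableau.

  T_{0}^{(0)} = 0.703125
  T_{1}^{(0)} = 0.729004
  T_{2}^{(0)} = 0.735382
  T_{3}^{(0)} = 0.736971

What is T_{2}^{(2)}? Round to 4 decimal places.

T_{1}^{(1)} = 0.729004 + (0.729004 − 0.703125)/3 = 0.737630
T_{2}^{(1)} = (4·0.735382 − 0.729004) / 3 = 0.737508
T_{2}^{(2)} = (16·0.737508 − 0.737630) / 15 = 0.737500

0.7375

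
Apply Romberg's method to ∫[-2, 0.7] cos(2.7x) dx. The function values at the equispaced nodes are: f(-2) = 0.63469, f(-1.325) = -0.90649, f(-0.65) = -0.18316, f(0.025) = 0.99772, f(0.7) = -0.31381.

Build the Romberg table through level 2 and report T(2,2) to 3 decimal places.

T(0,0) (trapezoid, 1 panel, h=2.7000): 0.43319
T(1,0) (trapezoid, 2 panels, h=1.3500): -0.03067
T(2,0) (trapezoid, 4 panels, h=0.6750): 0.04624
T(1,1) = -0.03067 + (-0.03067 − 0.43319)/3 = -0.18529
T(2,1) = 0.04624 + (0.04624 − (-0.03067))/3 = 0.07188
T(2,2) = 0.07188 + (0.07188 − (-0.18529))/15 = 0.08902

0.089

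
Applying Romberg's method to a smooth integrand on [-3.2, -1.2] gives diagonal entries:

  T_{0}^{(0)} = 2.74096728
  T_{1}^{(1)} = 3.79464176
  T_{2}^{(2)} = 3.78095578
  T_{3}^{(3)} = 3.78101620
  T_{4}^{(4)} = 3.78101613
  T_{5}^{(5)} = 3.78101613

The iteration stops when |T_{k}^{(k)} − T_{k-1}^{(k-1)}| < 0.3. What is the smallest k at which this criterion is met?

k = 2

|T_{1}^{(1)} − T_{0}^{(0)}| = 1.05367448 ≥ 0.3
|T_{2}^{(2)} − T_{1}^{(1)}| = 0.01368598 < 0.3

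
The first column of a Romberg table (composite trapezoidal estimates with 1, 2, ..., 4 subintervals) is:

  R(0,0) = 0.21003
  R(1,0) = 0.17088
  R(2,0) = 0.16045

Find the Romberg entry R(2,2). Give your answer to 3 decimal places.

0.157

R(1,1) = 0.17088 + (0.17088 − 0.21003)/3 = 0.15783
R(2,1) = (4·0.16045 − 0.17088) / 3 = 0.15697
R(2,2) = 0.15697 + (0.15697 − 0.15783)/15 = 0.15691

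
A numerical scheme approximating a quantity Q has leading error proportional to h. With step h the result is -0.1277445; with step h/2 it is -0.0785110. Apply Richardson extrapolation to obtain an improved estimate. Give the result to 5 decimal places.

The leading error scales as h; refining by a factor of 2 reduces it by 2^1 = 2.
Extrapolated value = (2·A(h/2) − A(h)) / (2 − 1)
= (2·(-0.0785110) − (-0.1277445)) / 1
= -0.0292775 / 1 = -0.0292775

-0.02928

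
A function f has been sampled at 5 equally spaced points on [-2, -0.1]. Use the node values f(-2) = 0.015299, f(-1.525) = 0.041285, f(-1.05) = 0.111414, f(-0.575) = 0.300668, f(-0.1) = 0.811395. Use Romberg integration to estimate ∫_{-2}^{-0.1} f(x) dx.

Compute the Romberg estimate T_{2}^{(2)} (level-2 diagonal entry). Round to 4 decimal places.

0.3814

T_{0}^{(0)} (trapezoid, 1 panel, h=1.9000): 0.785359
T_{1}^{(0)} (trapezoid, 2 panels, h=0.9500): 0.498523
T_{2}^{(0)} (trapezoid, 4 panels, h=0.4750): 0.411689
T_{1}^{(1)} = 0.498523 + (0.498523 − 0.785359)/3 = 0.402911
T_{2}^{(1)} = 0.411689 + (0.411689 − 0.498523)/3 = 0.382744
T_{2}^{(2)} = 0.382744 + (0.382744 − 0.402911)/15 = 0.381400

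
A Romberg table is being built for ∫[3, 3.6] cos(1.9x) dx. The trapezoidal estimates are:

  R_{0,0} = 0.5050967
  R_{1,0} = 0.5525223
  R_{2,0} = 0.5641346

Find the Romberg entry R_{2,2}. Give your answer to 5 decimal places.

R_{1,1} = (4·0.5525223 − 0.5050967) / 3 = 0.5683308
R_{2,1} = (4·0.5641346 − 0.5525223) / 3 = 0.5680054
R_{2,2} = 0.5680054 + (0.5680054 − 0.5683308)/15 = 0.5679837
(Column j=1 coincides with Simpson's rule on the same nodes.)

0.56798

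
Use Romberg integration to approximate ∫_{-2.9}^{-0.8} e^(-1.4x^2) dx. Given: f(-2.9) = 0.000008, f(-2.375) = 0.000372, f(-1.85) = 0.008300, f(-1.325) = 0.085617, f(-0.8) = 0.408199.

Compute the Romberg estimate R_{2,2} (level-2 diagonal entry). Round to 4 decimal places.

R_{0,0} (trapezoid, 1 panel, h=2.1000): 0.428617
R_{1,0} (trapezoid, 2 panels, h=1.0500): 0.223024
R_{2,0} (trapezoid, 4 panels, h=0.5250): 0.156656
R_{1,1} = 0.223024 + (0.223024 − 0.428617)/3 = 0.154493
R_{2,1} = 0.156656 + (0.156656 − 0.223024)/3 = 0.134533
R_{2,2} = 0.134533 + (0.134533 − 0.154493)/15 = 0.133202

0.1332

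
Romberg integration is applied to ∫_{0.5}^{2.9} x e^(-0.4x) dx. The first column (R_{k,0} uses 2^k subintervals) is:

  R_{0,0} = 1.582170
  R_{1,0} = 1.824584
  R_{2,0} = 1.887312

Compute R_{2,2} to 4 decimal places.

R_{1,1} = 1.824584 + (1.824584 − 1.582170)/3 = 1.905389
R_{2,1} = 1.887312 + (1.887312 − 1.824584)/3 = 1.908221
R_{2,2} = 1.908221 + (1.908221 − 1.905389)/15 = 1.908410

1.9084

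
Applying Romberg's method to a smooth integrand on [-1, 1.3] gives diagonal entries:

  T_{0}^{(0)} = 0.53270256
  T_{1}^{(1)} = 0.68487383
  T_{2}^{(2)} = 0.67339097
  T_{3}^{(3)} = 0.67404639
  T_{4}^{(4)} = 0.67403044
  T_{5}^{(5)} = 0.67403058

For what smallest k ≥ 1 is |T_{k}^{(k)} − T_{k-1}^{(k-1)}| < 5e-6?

|T_{1}^{(1)} − T_{0}^{(0)}| = 0.15217127 ≥ 5e-6
|T_{2}^{(2)} − T_{1}^{(1)}| = 0.01148286 ≥ 5e-6
|T_{3}^{(3)} − T_{2}^{(2)}| = 0.00065542 ≥ 5e-6
|T_{4}^{(4)} − T_{3}^{(3)}| = 0.00001595 ≥ 5e-6
|T_{5}^{(5)} − T_{4}^{(4)}| = 0.00000014 < 5e-6

k = 5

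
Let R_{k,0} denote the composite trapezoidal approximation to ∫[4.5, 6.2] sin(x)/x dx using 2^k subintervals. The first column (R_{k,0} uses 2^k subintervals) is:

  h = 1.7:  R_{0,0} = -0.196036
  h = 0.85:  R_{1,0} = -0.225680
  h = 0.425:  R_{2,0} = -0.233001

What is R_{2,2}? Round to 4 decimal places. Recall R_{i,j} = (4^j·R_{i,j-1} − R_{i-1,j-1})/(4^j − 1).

-0.2354

R_{1,1} = (4·(-0.225680) − (-0.196036)) / 3 = -0.235561
R_{2,1} = -0.233001 + (-0.233001 − (-0.225680))/3 = -0.235441
R_{2,2} = -0.235441 + (-0.235441 − (-0.235561))/15 = -0.235433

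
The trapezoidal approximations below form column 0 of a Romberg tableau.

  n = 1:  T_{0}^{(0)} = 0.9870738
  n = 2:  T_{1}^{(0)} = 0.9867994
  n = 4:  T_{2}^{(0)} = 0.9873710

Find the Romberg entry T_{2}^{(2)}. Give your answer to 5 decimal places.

0.98762

Richardson extrapolation on the trapezoidal column (denominator 4−1=3):
T_{1}^{(1)} = (4·0.9867994 − 0.9870738) / 3 = 0.9867079
T_{2}^{(1)} = 0.9873710 + (0.9873710 − 0.9867994)/3 = 0.9875615
T_{2}^{(2)} = 0.9875615 + (0.9875615 − 0.9867079)/15 = 0.9876184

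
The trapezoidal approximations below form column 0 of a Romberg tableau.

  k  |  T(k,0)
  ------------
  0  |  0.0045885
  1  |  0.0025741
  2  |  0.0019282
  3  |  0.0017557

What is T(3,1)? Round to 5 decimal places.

Richardson extrapolation on the trapezoidal column (denominator 4−1=3):
T(3,1) = 0.0017557 + (0.0017557 − 0.0019282)/3 = 0.0016982

0.00170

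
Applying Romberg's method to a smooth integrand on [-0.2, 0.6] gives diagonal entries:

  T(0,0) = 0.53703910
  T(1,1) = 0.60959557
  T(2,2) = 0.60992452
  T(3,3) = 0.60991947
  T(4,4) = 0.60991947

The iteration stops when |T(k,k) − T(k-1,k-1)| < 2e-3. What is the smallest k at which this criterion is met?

|T(1,1) − T(0,0)| = 0.07255647 ≥ 2e-3
|T(2,2) − T(1,1)| = 0.00032895 < 2e-3

k = 2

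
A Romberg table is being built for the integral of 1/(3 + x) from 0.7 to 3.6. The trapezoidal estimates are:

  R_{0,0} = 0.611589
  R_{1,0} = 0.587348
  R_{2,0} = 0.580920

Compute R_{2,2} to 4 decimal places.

Richardson extrapolation on the trapezoidal column (denominator 4−1=3):
R_{1,1} = (4·0.587348 − 0.611589) / 3 = 0.579268
R_{2,1} = (4·0.580920 − 0.587348) / 3 = 0.578777
R_{2,2} = 0.578777 + (0.578777 − 0.579268)/15 = 0.578744

0.5787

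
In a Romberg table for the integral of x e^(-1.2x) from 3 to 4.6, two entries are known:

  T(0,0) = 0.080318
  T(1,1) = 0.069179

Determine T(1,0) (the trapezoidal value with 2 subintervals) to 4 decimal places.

0.0720

From T(1,1) = (4·T(1,0) − T(0,0))/3, solve for T(1,0):
4·T(1,0) = 3·0.069179 + 0.080318 = 0.287855
T(1,0) = 0.071964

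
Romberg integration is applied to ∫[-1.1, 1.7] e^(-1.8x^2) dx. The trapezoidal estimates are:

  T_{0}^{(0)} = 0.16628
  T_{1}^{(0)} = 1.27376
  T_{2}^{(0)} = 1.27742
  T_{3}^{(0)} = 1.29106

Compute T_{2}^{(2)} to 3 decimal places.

Richardson extrapolation on the trapezoidal column (denominator 4−1=3):
T_{1}^{(1)} = 1.27376 + (1.27376 − 0.16628)/3 = 1.64292
T_{2}^{(1)} = 1.27742 + (1.27742 − 1.27376)/3 = 1.27864
T_{2}^{(2)} = (16·1.27864 − 1.64292) / 15 = 1.25435

1.254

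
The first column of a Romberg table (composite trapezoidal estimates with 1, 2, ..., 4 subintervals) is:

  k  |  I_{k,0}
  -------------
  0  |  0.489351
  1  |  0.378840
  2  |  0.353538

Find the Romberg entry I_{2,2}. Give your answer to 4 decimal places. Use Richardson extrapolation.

0.3453

I_{1,1} = 0.378840 + (0.378840 − 0.489351)/3 = 0.342003
I_{2,1} = 0.353538 + (0.353538 − 0.378840)/3 = 0.345104
I_{2,2} = 0.345104 + (0.345104 − 0.342003)/15 = 0.345311
(Column j=1 coincides with Simpson's rule on the same nodes.)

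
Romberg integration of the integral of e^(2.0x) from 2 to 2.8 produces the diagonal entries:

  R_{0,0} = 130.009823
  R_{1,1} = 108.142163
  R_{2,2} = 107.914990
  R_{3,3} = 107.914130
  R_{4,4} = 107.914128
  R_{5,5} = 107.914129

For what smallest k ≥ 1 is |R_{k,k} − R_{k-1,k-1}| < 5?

k = 2

|R_{1,1} − R_{0,0}| = 21.867660 ≥ 5
|R_{2,2} − R_{1,1}| = 0.227173 < 5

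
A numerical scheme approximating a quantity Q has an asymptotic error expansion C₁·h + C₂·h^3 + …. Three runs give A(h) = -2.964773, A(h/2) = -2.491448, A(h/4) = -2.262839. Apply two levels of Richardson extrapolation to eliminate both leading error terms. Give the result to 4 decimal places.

First eliminate the h term (factor 2^1 = 2):
  B₁ = (2·(-2.491448) − (-2.964773))/1 = -2.018123
  B₂ = (2·(-2.262839) − (-2.491448))/1 = -2.034230
Then eliminate the h^3 term (factor 2^3 = 8):
  (8·(-2.034230) − (-2.018123))/7 = -2.036531

-2.0365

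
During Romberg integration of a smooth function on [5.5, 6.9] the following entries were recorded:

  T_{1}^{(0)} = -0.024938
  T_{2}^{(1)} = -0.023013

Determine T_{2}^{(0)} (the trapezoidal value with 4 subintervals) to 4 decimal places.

-0.0235

From T_{2}^{(1)} = (4·T_{2}^{(0)} − T_{1}^{(0)})/3, solve for T_{2}^{(0)}:
4·T_{2}^{(0)} = 3·(-0.023013) + (-0.024938) = -0.093977
T_{2}^{(0)} = -0.023494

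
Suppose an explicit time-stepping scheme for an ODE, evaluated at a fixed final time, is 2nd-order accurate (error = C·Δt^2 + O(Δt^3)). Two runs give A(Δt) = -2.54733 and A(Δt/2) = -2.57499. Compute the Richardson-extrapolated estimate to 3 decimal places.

Extrapolated value = (4·A(Δt/2) − A(Δt)) / (4 − 1)
= (4·(-2.57499) − (-2.54733)) / 3
= -7.75263 / 3 = -2.58421

-2.584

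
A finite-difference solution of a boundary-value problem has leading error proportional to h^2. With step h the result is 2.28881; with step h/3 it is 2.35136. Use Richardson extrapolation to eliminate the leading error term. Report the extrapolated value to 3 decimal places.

The leading error scales as h^2; refining by a factor of 3 reduces it by 3^2 = 9.
Extrapolated value = (9·A(h/3) − A(h)) / (9 − 1)
= (9·2.35136 − 2.28881) / 8
= 18.87343 / 8 = 2.35918

2.359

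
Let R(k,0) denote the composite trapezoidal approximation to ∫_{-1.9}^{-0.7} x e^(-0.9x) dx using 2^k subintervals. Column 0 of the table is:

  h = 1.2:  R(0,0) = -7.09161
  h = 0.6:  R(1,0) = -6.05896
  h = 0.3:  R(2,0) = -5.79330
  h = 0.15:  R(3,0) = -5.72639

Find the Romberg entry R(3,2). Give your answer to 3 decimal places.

-5.704

R(2,1) = (4·(-5.79330) − (-6.05896)) / 3 = -5.70475
R(3,1) = -5.72639 + (-5.72639 − (-5.79330))/3 = -5.70409
R(3,2) = -5.70409 + (-5.70409 − (-5.70475))/15 = -5.70405
(Column j=1 coincides with Simpson's rule on the same nodes.)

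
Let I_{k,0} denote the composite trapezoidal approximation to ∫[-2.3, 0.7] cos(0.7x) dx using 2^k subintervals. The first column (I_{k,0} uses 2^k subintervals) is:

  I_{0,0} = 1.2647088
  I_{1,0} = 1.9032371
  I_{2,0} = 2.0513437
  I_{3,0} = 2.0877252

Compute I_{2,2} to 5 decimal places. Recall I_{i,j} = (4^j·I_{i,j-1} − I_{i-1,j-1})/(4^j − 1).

I_{1,1} = (4·1.9032371 − 1.2647088) / 3 = 2.1160799
I_{2,1} = (4·2.0513437 − 1.9032371) / 3 = 2.1007126
I_{2,2} = 2.1007126 + (2.1007126 − 2.1160799)/15 = 2.0996881

2.09969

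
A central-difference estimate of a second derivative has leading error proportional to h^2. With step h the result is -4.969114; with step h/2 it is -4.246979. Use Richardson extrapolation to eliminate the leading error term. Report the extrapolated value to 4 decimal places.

The leading error scales as h^2; refining by a factor of 2 reduces it by 2^2 = 4.
Extrapolated value = (4·A(h/2) − A(h)) / (4 − 1)
= (4·(-4.246979) − (-4.969114)) / 3
= -12.018802 / 3 = -4.006267

-4.0063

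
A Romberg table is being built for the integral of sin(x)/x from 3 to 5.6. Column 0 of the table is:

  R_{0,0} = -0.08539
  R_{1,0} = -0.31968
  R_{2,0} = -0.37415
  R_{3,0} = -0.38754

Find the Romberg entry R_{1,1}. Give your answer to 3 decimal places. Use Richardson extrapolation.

Richardson extrapolation on the trapezoidal column (denominator 4−1=3):
R_{1,1} = -0.31968 + (-0.31968 − (-0.08539))/3 = -0.39778

-0.398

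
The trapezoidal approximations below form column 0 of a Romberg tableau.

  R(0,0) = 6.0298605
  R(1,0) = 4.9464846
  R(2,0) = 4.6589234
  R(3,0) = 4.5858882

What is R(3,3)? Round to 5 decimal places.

Richardson extrapolation on the trapezoidal column (denominator 4−1=3):
R(1,1) = 4.9464846 + (4.9464846 − 6.0298605)/3 = 4.5853593
R(2,1) = 4.6589234 + (4.6589234 − 4.9464846)/3 = 4.5630697
R(3,1) = (4·4.5858882 − 4.6589234) / 3 = 4.5615431
R(2,2) = (16·4.5630697 − 4.5853593) / 15 = 4.5615837
R(3,2) = (16·4.5615431 − 4.5630697) / 15 = 4.5614413
R(3,3) = (64·4.5614413 − 4.5615837) / 63 = 4.5614390

4.56144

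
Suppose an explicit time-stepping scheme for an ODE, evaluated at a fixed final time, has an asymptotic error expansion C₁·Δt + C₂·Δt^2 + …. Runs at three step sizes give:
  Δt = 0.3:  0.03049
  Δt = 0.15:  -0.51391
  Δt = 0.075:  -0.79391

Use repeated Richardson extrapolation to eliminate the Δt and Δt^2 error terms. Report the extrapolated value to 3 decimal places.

First eliminate the Δt term (factor 2^1 = 2):
  B₁ = (2·(-0.51391) − 0.03049)/1 = -1.05831
  B₂ = (2·(-0.79391) − (-0.51391))/1 = -1.07391
Then eliminate the Δt^2 term (factor 2^2 = 4):
  (4·(-1.07391) − (-1.05831))/3 = -1.07911

-1.079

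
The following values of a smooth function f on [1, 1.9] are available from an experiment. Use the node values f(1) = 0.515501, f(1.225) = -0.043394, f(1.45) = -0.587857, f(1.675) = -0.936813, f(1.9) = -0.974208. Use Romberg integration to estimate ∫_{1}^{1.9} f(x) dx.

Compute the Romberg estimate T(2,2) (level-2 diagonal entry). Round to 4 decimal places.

-0.4163

T(0,0) (trapezoid, 1 panel, h=0.9000): -0.206418
T(1,0) (trapezoid, 2 panels, h=0.4500): -0.367745
T(2,0) (trapezoid, 4 panels, h=0.2250): -0.404419
T(1,1) = -0.367745 + (-0.367745 − (-0.206418))/3 = -0.421521
T(2,1) = -0.404419 + (-0.404419 − (-0.367745))/3 = -0.416644
T(2,2) = -0.416644 + (-0.416644 − (-0.421521))/15 = -0.416319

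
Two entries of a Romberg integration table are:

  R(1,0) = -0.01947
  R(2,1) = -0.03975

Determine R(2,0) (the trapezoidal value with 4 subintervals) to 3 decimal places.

From R(2,1) = (4·R(2,0) − R(1,0))/3, solve for R(2,0):
4·R(2,0) = 3·(-0.03975) + (-0.01947) = -0.13872
R(2,0) = -0.03468

-0.035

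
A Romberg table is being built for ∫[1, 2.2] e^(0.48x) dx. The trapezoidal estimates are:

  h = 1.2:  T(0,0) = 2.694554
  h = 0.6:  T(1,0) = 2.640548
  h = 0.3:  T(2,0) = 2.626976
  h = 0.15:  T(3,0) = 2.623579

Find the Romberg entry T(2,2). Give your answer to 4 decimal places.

T(1,1) = 2.640548 + (2.640548 − 2.694554)/3 = 2.622546
T(2,1) = 2.626976 + (2.626976 − 2.640548)/3 = 2.622452
T(2,2) = (16·2.622452 − 2.622546) / 15 = 2.622446

2.6224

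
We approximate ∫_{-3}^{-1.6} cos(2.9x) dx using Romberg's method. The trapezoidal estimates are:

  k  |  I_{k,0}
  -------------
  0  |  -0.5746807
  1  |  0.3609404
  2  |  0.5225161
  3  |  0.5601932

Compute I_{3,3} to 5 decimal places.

Richardson extrapolation on the trapezoidal column (denominator 4−1=3):
I_{1,1} = 0.3609404 + (0.3609404 − (-0.5746807))/3 = 0.6728141
I_{2,1} = (4·0.5225161 − 0.3609404) / 3 = 0.5763747
I_{3,1} = (4·0.5601932 − 0.5225161) / 3 = 0.5727522
I_{2,2} = (16·0.5763747 − 0.6728141) / 15 = 0.5699454
I_{3,2} = (16·0.5727522 − 0.5763747) / 15 = 0.5725107
I_{3,3} = (64·0.5725107 − 0.5699454) / 63 = 0.5725514

0.57255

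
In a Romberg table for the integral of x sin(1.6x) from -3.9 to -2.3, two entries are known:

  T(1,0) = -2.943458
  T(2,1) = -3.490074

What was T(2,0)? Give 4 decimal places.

-3.3534

From T(2,1) = (4·T(2,0) − T(1,0))/3, solve for T(2,0):
4·T(2,0) = 3·(-3.490074) + (-2.943458) = -13.413680
T(2,0) = -3.353420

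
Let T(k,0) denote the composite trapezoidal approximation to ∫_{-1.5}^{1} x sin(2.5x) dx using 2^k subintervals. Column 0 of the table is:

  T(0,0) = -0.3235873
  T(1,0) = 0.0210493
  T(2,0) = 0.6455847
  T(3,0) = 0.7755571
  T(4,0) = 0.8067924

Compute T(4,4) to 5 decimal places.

T(1,1) = 0.0210493 + (0.0210493 − (-0.3235873))/3 = 0.1359282
T(2,1) = (4·0.6455847 − 0.0210493) / 3 = 0.8537632
T(3,1) = 0.7755571 + (0.7755571 − 0.6455847)/3 = 0.8188812
T(4,1) = 0.8067924 + (0.8067924 − 0.7755571)/3 = 0.8172042
T(2,2) = 0.8537632 + (0.8537632 − 0.1359282)/15 = 0.9016189
T(3,2) = 0.8188812 + (0.8188812 − 0.8537632)/15 = 0.8165557
T(4,2) = 0.8172042 + (0.8172042 − 0.8188812)/15 = 0.8170924
T(3,3) = (64·0.8165557 − 0.9016189) / 63 = 0.8152055
T(4,3) = (64·0.8170924 − 0.8165557) / 63 = 0.8171009
T(4,4) = (256·0.8171009 − 0.8152055) / 255 = 0.8171083

0.81711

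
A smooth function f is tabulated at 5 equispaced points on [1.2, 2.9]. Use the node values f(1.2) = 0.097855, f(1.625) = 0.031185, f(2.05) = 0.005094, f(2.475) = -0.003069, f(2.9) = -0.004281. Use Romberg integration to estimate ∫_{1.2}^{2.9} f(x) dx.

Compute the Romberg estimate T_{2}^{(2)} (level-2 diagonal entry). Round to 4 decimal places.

0.0305

T_{0}^{(0)} (trapezoid, 1 panel, h=1.7000): 0.079538
T_{1}^{(0)} (trapezoid, 2 panels, h=0.8500): 0.044099
T_{2}^{(0)} (trapezoid, 4 panels, h=0.4250): 0.033999
T_{1}^{(1)} = 0.044099 + (0.044099 − 0.079538)/3 = 0.032286
T_{2}^{(1)} = 0.033999 + (0.033999 − 0.044099)/3 = 0.030632
T_{2}^{(2)} = 0.030632 + (0.030632 − 0.032286)/15 = 0.030522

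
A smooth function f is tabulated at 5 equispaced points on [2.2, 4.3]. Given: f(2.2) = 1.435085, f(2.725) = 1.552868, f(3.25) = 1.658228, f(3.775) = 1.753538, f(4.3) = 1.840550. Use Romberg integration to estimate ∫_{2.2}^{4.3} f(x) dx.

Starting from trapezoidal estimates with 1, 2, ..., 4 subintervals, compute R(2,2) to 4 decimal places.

3.4681

R(0,0) (trapezoid, 1 panel, h=2.1000): 3.439417
R(1,0) (trapezoid, 2 panels, h=1.0500): 3.460848
R(2,0) (trapezoid, 4 panels, h=0.5250): 3.466287
R(1,1) = 3.460848 + (3.460848 − 3.439417)/3 = 3.467992
R(2,1) = 3.466287 + (3.466287 − 3.460848)/3 = 3.468100
R(2,2) = 3.468100 + (3.468100 − 3.467992)/15 = 3.468107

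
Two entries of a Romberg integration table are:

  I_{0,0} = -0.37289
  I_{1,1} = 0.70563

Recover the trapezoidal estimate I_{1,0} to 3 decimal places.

From I_{1,1} = (4·I_{1,0} − I_{0,0})/3, solve for I_{1,0}:
4·I_{1,0} = 3·0.70563 + (-0.37289) = 1.74400
I_{1,0} = 0.43600

0.436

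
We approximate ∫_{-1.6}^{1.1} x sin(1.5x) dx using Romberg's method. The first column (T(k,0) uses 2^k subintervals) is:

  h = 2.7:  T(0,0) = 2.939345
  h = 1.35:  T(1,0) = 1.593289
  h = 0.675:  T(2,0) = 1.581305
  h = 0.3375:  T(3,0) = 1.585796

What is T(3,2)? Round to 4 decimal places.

T(2,1) = 1.581305 + (1.581305 − 1.593289)/3 = 1.577310
T(3,1) = 1.585796 + (1.585796 − 1.581305)/3 = 1.587293
T(3,2) = 1.587293 + (1.587293 − 1.577310)/15 = 1.587959
(Column j=1 coincides with Simpson's rule on the same nodes.)

1.5880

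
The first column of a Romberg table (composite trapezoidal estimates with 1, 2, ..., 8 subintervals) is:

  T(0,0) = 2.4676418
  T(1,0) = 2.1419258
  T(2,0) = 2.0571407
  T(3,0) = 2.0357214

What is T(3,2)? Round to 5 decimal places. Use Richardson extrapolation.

2.02856

Richardson extrapolation on the trapezoidal column (denominator 4−1=3):
T(2,1) = 2.0571407 + (2.0571407 − 2.1419258)/3 = 2.0288790
T(3,1) = (4·2.0357214 − 2.0571407) / 3 = 2.0285816
T(3,2) = 2.0285816 + (2.0285816 − 2.0288790)/15 = 2.0285618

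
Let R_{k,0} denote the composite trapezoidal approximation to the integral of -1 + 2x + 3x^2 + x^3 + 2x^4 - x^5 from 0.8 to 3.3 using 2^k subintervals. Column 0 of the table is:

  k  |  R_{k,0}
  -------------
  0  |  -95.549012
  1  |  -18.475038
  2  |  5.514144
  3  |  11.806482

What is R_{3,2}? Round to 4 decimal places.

13.9302

R_{2,1} = 5.514144 + (5.514144 − (-18.475038))/3 = 13.510538
R_{3,1} = (4·11.806482 − 5.514144) / 3 = 13.903928
R_{3,2} = 13.903928 + (13.903928 − 13.510538)/15 = 13.930154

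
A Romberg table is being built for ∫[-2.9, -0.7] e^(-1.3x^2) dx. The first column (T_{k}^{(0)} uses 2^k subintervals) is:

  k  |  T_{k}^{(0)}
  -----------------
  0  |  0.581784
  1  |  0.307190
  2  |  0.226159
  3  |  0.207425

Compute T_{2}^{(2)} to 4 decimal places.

0.1980

Richardson extrapolation on the trapezoidal column (denominator 4−1=3):
T_{1}^{(1)} = (4·0.307190 − 0.581784) / 3 = 0.215659
T_{2}^{(1)} = 0.226159 + (0.226159 − 0.307190)/3 = 0.199149
T_{2}^{(2)} = (16·0.199149 − 0.215659) / 15 = 0.198048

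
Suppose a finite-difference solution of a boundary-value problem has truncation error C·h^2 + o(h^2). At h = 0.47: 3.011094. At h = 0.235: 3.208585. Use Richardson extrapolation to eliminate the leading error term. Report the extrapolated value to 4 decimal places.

3.2744

Extrapolated value = (4·A(h/2) − A(h)) / (4 − 1)
= (4·3.208585 − 3.011094) / 3
= 9.823246 / 3 = 3.274415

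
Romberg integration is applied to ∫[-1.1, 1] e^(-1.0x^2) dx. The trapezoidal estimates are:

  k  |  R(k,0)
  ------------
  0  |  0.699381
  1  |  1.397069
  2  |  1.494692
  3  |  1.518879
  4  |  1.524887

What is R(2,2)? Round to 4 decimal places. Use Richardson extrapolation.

1.5204

Richardson extrapolation on the trapezoidal column (denominator 4−1=3):
R(1,1) = 1.397069 + (1.397069 − 0.699381)/3 = 1.629632
R(2,1) = 1.494692 + (1.494692 − 1.397069)/3 = 1.527233
R(2,2) = (16·1.527233 − 1.629632) / 15 = 1.520406
(Column j=1 coincides with Simpson's rule on the same nodes.)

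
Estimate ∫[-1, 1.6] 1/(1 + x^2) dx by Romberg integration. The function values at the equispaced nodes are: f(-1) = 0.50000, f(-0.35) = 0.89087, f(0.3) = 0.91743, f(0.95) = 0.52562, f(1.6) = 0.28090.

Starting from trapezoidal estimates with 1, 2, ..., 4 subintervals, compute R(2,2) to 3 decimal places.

1.785

R(0,0) (trapezoid, 1 panel, h=2.6000): 1.01517
R(1,0) (trapezoid, 2 panels, h=1.3000): 1.70024
R(2,0) (trapezoid, 4 panels, h=0.6500): 1.77084
R(1,1) = 1.70024 + (1.70024 − 1.01517)/3 = 1.92860
R(2,1) = 1.77084 + (1.77084 − 1.70024)/3 = 1.79437
R(2,2) = 1.79437 + (1.79437 − 1.92860)/15 = 1.78542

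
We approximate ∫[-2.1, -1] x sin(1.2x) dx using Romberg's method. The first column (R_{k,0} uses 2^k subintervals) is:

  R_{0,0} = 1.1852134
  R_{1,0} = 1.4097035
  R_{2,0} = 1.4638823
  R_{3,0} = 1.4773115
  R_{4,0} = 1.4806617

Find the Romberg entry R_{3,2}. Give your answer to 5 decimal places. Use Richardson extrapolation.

1.48178

Richardson extrapolation on the trapezoidal column (denominator 4−1=3):
R_{2,1} = (4·1.4638823 − 1.4097035) / 3 = 1.4819419
R_{3,1} = 1.4773115 + (1.4773115 − 1.4638823)/3 = 1.4817879
R_{3,2} = 1.4817879 + (1.4817879 − 1.4819419)/15 = 1.4817776
(Column j=1 coincides with Simpson's rule on the same nodes.)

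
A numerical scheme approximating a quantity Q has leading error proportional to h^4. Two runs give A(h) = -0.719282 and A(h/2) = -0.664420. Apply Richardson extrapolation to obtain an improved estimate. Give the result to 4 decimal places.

-0.6608

Extrapolated value = (16·A(h/2) − A(h)) / (16 − 1)
= (16·(-0.664420) − (-0.719282)) / 15
= -9.911438 / 15 = -0.660763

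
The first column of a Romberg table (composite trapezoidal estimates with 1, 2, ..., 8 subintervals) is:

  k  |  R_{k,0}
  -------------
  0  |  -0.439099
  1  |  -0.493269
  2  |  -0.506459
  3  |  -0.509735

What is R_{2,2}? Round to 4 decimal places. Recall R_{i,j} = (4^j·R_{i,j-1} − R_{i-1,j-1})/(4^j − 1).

-0.5108

R_{1,1} = -0.493269 + (-0.493269 − (-0.439099))/3 = -0.511326
R_{2,1} = (4·(-0.506459) − (-0.493269)) / 3 = -0.510856
R_{2,2} = -0.510856 + (-0.510856 − (-0.511326))/15 = -0.510825
(Column j=1 coincides with Simpson's rule on the same nodes.)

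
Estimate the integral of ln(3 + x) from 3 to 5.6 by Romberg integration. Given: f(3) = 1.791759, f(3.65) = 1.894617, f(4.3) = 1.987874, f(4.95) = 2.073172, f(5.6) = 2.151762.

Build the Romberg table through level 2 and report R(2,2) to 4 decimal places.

5.1546

R(0,0) (trapezoid, 1 panel, h=2.6000): 5.126577
R(1,0) (trapezoid, 2 panels, h=1.3000): 5.147525
R(2,0) (trapezoid, 4 panels, h=0.6500): 5.152825
R(1,1) = 5.147525 + (5.147525 − 5.126577)/3 = 5.154508
R(2,1) = 5.152825 + (5.152825 − 5.147525)/3 = 5.154592
R(2,2) = 5.154592 + (5.154592 − 5.154508)/15 = 5.154598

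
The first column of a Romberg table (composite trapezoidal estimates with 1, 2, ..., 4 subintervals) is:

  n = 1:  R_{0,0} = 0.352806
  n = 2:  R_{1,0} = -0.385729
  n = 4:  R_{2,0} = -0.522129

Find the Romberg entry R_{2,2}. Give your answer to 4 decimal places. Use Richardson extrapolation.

-0.5633

Richardson extrapolation on the trapezoidal column (denominator 4−1=3):
R_{1,1} = -0.385729 + (-0.385729 − 0.352806)/3 = -0.631907
R_{2,1} = (4·(-0.522129) − (-0.385729)) / 3 = -0.567596
R_{2,2} = (16·(-0.567596) − (-0.631907)) / 15 = -0.563309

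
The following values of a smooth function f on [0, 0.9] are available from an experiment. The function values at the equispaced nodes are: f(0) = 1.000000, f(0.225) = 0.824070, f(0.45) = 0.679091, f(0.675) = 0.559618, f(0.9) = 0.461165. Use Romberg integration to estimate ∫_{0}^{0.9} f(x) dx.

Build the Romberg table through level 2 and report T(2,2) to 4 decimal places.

T(0,0) (trapezoid, 1 panel, h=0.9000): 0.657524
T(1,0) (trapezoid, 2 panels, h=0.4500): 0.634353
T(2,0) (trapezoid, 4 panels, h=0.2250): 0.628506
T(1,1) = 0.634353 + (0.634353 − 0.657524)/3 = 0.626629
T(2,1) = 0.628506 + (0.628506 − 0.634353)/3 = 0.626557
T(2,2) = 0.626557 + (0.626557 − 0.626629)/15 = 0.626552

0.6266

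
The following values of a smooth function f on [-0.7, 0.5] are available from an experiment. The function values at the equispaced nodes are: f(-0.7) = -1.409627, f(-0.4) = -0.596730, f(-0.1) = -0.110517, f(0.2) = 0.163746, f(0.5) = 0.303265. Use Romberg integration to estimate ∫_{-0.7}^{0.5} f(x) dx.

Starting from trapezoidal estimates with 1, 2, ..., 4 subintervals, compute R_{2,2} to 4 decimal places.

-0.3057

R_{0,0} (trapezoid, 1 panel, h=1.2000): -0.663817
R_{1,0} (trapezoid, 2 panels, h=0.6000): -0.398219
R_{2,0} (trapezoid, 4 panels, h=0.3000): -0.329005
R_{1,1} = -0.398219 + (-0.398219 − (-0.663817))/3 = -0.309686
R_{2,1} = -0.329005 + (-0.329005 − (-0.398219))/3 = -0.305934
R_{2,2} = -0.305934 + (-0.305934 − (-0.309686))/15 = -0.305684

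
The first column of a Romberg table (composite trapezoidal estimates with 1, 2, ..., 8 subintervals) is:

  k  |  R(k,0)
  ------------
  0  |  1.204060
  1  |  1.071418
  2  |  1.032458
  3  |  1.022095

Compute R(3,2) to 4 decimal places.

1.0186

R(2,1) = (4·1.032458 − 1.071418) / 3 = 1.019471
R(3,1) = 1.022095 + (1.022095 − 1.032458)/3 = 1.018641
R(3,2) = (16·1.018641 − 1.019471) / 15 = 1.018586
(Column j=1 coincides with Simpson's rule on the same nodes.)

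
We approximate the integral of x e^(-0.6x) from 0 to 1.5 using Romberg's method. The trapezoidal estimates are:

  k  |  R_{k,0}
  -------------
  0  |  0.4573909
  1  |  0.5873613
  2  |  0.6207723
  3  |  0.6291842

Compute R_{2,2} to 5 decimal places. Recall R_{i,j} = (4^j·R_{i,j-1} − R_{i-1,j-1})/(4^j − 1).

Richardson extrapolation on the trapezoidal column (denominator 4−1=3):
R_{1,1} = 0.5873613 + (0.5873613 − 0.4573909)/3 = 0.6306848
R_{2,1} = 0.6207723 + (0.6207723 − 0.5873613)/3 = 0.6319093
R_{2,2} = 0.6319093 + (0.6319093 − 0.6306848)/15 = 0.6319909

0.63199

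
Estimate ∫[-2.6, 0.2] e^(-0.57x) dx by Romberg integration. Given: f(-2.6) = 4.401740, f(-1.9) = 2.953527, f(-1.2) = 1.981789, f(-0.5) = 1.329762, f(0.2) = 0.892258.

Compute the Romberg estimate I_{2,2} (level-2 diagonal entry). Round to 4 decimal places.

6.1570

I_{0,0} (trapezoid, 1 panel, h=2.8000): 7.411597
I_{1,0} (trapezoid, 2 panels, h=1.4000): 6.480303
I_{2,0} (trapezoid, 4 panels, h=0.7000): 6.238454
I_{1,1} = 6.480303 + (6.480303 − 7.411597)/3 = 6.169872
I_{2,1} = 6.238454 + (6.238454 − 6.480303)/3 = 6.157838
I_{2,2} = 6.157838 + (6.157838 − 6.169872)/15 = 6.157036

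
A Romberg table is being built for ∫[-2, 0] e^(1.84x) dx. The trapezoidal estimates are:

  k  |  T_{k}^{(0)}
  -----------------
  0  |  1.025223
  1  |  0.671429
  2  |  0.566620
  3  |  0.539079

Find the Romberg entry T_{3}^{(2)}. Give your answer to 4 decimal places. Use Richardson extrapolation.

0.5298

Richardson extrapolation on the trapezoidal column (denominator 4−1=3):
T_{2}^{(1)} = (4·0.566620 − 0.671429) / 3 = 0.531684
T_{3}^{(1)} = 0.539079 + (0.539079 − 0.566620)/3 = 0.529899
T_{3}^{(2)} = 0.529899 + (0.529899 − 0.531684)/15 = 0.529780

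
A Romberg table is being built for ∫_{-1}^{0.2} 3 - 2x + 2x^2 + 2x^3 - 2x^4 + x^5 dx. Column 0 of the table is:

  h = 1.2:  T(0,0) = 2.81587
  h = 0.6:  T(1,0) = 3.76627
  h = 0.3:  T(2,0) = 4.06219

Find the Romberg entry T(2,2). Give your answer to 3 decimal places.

T(1,1) = (4·3.76627 − 2.81587) / 3 = 4.08307
T(2,1) = (4·4.06219 − 3.76627) / 3 = 4.16083
T(2,2) = (16·4.16083 − 4.08307) / 15 = 4.16601

4.166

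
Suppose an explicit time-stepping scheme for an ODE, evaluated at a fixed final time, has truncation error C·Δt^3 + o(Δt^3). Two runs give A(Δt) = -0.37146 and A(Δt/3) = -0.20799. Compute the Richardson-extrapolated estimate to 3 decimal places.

-0.202

The leading error scales as Δt^3; refining by a factor of 3 reduces it by 3^3 = 27.
Extrapolated value = (27·A(Δt/3) − A(Δt)) / (27 − 1)
= (27·(-0.20799) − (-0.37146)) / 26
= -5.24427 / 26 = -0.20170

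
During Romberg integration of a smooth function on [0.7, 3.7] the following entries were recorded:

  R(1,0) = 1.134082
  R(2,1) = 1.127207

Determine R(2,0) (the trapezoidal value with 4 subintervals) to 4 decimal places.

From R(2,1) = (4·R(2,0) − R(1,0))/3, solve for R(2,0):
4·R(2,0) = 3·1.127207 + 1.134082 = 4.515703
R(2,0) = 1.128926

1.1289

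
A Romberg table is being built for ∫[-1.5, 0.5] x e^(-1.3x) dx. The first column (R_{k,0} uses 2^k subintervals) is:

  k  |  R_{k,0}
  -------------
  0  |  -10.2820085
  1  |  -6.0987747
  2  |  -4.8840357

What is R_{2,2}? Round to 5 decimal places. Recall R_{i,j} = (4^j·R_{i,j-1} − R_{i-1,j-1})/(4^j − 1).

-4.46411

Richardson extrapolation on the trapezoidal column (denominator 4−1=3):
R_{1,1} = (4·(-6.0987747) − (-10.2820085)) / 3 = -4.7043634
R_{2,1} = (4·(-4.8840357) − (-6.0987747)) / 3 = -4.4791227
R_{2,2} = (16·(-4.4791227) − (-4.7043634)) / 15 = -4.4641067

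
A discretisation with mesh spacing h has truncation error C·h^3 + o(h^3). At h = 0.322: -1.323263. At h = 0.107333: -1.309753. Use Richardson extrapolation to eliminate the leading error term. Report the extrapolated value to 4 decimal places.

The leading error scales as h^3; refining by a factor of 3 reduces it by 3^3 = 27.
Extrapolated value = (27·A(h/3) − A(h)) / (27 − 1)
= (27·(-1.309753) − (-1.323263)) / 26
= -34.040068 / 26 = -1.309233

-1.3092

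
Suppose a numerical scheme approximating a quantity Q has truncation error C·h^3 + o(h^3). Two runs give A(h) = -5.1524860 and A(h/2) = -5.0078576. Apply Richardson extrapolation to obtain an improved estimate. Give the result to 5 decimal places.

-4.98720

Extrapolated value = (8·A(h/2) − A(h)) / (8 − 1)
= (8·(-5.0078576) − (-5.1524860)) / 7
= -34.9103748 / 7 = -4.9871964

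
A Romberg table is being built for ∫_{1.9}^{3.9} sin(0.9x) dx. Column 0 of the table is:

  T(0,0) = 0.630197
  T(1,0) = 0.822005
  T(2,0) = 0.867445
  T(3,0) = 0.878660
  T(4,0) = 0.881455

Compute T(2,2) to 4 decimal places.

0.8824

Richardson extrapolation on the trapezoidal column (denominator 4−1=3):
T(1,1) = 0.822005 + (0.822005 − 0.630197)/3 = 0.885941
T(2,1) = (4·0.867445 − 0.822005) / 3 = 0.882592
T(2,2) = 0.882592 + (0.882592 − 0.885941)/15 = 0.882369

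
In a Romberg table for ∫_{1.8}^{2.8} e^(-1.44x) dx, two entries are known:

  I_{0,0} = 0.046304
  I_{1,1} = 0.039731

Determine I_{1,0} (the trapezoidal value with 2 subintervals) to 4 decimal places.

From I_{1,1} = (4·I_{1,0} − I_{0,0})/3, solve for I_{1,0}:
4·I_{1,0} = 3·0.039731 + 0.046304 = 0.165497
I_{1,0} = 0.041374

0.0414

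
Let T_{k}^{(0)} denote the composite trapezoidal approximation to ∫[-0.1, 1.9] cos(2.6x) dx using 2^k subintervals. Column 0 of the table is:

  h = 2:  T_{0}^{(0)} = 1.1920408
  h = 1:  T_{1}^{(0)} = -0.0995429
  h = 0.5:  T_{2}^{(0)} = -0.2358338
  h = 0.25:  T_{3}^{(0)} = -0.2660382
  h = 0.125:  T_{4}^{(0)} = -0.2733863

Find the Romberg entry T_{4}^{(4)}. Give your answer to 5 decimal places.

-0.27582

Richardson extrapolation on the trapezoidal column (denominator 4−1=3):
T_{1}^{(1)} = (4·(-0.0995429) − 1.1920408) / 3 = -0.5300708
T_{2}^{(1)} = (4·(-0.2358338) − (-0.0995429)) / 3 = -0.2812641
T_{3}^{(1)} = (4·(-0.2660382) − (-0.2358338)) / 3 = -0.2761063
T_{4}^{(1)} = (4·(-0.2733863) − (-0.2660382)) / 3 = -0.2758357
T_{2}^{(2)} = -0.2812641 + (-0.2812641 − (-0.5300708))/15 = -0.2646770
T_{3}^{(2)} = (16·(-0.2761063) − (-0.2812641)) / 15 = -0.2757624
T_{4}^{(2)} = (16·(-0.2758357) − (-0.2761063)) / 15 = -0.2758177
T_{3}^{(3)} = (64·(-0.2757624) − (-0.2646770)) / 63 = -0.2759384
T_{4}^{(3)} = (64·(-0.2758177) − (-0.2757624)) / 63 = -0.2758186
T_{4}^{(4)} = (256·(-0.2758186) − (-0.2759384)) / 255 = -0.2758181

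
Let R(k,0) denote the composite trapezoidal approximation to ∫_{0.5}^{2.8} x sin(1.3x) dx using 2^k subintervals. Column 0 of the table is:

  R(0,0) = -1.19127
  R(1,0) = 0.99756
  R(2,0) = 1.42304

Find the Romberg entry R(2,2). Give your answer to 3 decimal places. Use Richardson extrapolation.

R(1,1) = (4·0.99756 − (-1.19127)) / 3 = 1.72717
R(2,1) = (4·1.42304 − 0.99756) / 3 = 1.56487
R(2,2) = (16·1.56487 − 1.72717) / 15 = 1.55405
(Column j=1 coincides with Simpson's rule on the same nodes.)

1.554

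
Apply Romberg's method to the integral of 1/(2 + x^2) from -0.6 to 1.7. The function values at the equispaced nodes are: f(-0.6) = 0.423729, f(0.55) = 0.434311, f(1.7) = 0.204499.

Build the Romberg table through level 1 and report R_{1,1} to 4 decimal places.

R_{0,0} (trapezoid, 1 panel, h=2.3000): 0.722462
R_{1,0} (trapezoid, 2 panels, h=1.1500): 0.860689
R_{1,1} = 0.860689 + (0.860689 − 0.722462)/3 = 0.906765

0.9068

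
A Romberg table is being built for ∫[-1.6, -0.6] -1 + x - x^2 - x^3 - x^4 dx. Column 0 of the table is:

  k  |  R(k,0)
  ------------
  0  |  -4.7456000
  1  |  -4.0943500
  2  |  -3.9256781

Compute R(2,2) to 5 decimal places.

R(1,1) = (4·(-4.0943500) − (-4.7456000)) / 3 = -3.8772667
R(2,1) = -3.9256781 + (-3.9256781 − (-4.0943500))/3 = -3.8694541
R(2,2) = (16·(-3.8694541) − (-3.8772667)) / 15 = -3.8689333
(Column j=1 coincides with Simpson's rule on the same nodes.)

-3.86893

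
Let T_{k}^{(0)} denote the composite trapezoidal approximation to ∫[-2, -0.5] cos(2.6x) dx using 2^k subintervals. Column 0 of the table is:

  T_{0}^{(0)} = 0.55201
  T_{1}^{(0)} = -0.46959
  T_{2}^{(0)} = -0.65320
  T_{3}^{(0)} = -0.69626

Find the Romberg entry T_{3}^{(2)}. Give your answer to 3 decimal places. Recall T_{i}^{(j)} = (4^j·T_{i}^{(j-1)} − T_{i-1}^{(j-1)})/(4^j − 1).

Richardson extrapolation on the trapezoidal column (denominator 4−1=3):
T_{2}^{(1)} = (4·(-0.65320) − (-0.46959)) / 3 = -0.71440
T_{3}^{(1)} = (4·(-0.69626) − (-0.65320)) / 3 = -0.71061
T_{3}^{(2)} = (16·(-0.71061) − (-0.71440)) / 15 = -0.71036

-0.710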